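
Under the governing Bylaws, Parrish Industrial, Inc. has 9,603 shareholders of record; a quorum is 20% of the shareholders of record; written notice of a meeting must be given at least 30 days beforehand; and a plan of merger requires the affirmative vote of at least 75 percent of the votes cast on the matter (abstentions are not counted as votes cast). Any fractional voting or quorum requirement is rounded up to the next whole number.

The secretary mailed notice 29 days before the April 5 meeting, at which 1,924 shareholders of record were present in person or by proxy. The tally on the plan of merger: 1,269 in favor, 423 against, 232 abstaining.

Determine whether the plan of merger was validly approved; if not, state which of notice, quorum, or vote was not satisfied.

Notice: 29 days given; 30 required. Not satisfied.
Quorum: 20% of 9,603 = 1,920.60, rounded up to 1,921; 1,924 present. Satisfied.
Vote: requires three-fourths of the votes cast (1,924 − 232 abstaining = 1,692); 3/4 of 1692 = 1269, so 1,269 needed; 1,269 in favor. Satisfied.

Invalid — notice requirement not satisfied.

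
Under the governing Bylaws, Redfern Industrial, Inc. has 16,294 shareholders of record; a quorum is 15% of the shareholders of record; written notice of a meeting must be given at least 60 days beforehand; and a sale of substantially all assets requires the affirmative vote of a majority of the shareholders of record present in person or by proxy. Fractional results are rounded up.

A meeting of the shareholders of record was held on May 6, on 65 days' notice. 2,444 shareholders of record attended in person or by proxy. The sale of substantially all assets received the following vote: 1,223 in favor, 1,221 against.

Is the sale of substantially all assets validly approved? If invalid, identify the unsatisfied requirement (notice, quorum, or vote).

Notice: 65 days given; 60 required. Satisfied.
Quorum: 15% of 16,294 = 2,444.10, rounded up to 2,445; 2,444 present. Not satisfied.
Vote: requires a majority of those present (2,444); a majority of 2444 is 1223, so 1,223 needed; 1,223 in favor. Satisfied.

Invalid — quorum requirement not satisfied.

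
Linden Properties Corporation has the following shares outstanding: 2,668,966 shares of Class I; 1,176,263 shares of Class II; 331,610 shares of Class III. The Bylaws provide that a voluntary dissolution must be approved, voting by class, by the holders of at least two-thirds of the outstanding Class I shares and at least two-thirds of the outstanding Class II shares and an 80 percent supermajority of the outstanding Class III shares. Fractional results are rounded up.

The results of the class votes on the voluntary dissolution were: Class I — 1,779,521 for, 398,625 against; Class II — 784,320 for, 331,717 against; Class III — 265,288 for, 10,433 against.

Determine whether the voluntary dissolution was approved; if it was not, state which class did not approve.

Approved — every class gave the required vote.

Class I: 2/3 of 2668966 = 1779310.67, rounded up to 1779311; 1,779,311 required, 1,779,521 in favor — approved.
Class II: 2/3 of 1176263 = 784175.33, rounded up to 784176; 784,176 required, 784,320 in favor — approved.
Class III: 4/5 of 331610 = 265288; 265,288 required, 265,288 in favor — approved.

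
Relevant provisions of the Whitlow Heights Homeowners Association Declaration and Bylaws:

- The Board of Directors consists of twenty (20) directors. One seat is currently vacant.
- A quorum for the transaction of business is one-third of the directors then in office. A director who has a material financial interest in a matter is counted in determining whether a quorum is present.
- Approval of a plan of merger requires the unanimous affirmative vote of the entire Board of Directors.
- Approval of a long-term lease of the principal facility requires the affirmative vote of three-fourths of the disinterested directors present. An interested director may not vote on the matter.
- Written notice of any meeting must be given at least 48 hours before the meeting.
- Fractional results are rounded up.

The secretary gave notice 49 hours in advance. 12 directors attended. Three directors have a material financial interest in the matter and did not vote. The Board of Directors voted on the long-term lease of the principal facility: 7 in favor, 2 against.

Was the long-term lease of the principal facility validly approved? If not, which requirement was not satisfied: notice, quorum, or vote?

Notice: 49 hours given; 48 required (49 ≥ 48). Satisfied.
Quorum: 12 present (interested directors count toward quorum); quorum is 7. Satisfied.
Vote: the long-term lease of the principal facility requires three-fourths of the disinterested directors present (12 − 3 = 9). 3/4 of 9 = 6.75, rounded up to 7, so 7 affirmative votes are needed; 7 voted in favor. Satisfied.

Valid — all requirements satisfied.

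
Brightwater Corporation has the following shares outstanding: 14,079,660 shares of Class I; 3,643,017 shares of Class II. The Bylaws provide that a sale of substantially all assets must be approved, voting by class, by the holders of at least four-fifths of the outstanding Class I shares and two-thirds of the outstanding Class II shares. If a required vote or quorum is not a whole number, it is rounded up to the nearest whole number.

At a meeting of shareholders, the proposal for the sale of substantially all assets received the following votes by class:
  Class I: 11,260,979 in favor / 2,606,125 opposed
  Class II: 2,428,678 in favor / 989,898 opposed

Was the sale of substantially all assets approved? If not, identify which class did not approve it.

Not approved — the Class I shares did not give the required vote.

Class I: 4/5 of 14079660 = 11263728; 11,263,728 required, 11,260,979 in favor — not approved.
Class II: 2/3 of 3643017 = 2428678; 2,428,678 required, 2,428,678 in favor — approved.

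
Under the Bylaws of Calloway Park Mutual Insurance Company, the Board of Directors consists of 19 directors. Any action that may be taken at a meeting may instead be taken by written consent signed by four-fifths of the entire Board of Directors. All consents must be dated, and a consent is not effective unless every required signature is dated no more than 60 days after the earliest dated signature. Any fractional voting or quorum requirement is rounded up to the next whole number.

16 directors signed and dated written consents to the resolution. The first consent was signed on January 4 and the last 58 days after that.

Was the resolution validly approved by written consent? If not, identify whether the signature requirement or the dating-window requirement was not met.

Effective — both the signature and dating-window requirements are satisfied.

Signatures required: four-fifths of 19 — 4/5 of 19 = 15.20, rounded up to 16, so 16 needed; 16 signed. Sufficient.
Dating window: the latest signature is 58 days after the earliest; the limit is 60 days. Within the window.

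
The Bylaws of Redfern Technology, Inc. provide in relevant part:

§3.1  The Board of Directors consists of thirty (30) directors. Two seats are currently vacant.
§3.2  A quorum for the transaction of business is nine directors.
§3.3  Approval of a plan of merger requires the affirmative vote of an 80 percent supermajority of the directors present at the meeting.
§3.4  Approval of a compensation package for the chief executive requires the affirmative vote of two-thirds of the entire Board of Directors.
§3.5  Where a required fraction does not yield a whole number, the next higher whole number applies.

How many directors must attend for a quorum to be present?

9

The quorum is fixed at 9.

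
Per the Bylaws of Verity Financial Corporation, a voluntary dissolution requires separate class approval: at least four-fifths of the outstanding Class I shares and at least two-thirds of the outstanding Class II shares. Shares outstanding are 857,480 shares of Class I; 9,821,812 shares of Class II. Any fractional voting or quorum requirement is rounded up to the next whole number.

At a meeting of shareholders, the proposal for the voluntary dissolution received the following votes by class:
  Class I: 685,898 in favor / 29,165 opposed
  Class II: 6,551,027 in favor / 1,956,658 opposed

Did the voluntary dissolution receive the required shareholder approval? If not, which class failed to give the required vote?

Not approved — the Class I shares did not give the required vote.

Class I: 4/5 of 857480 = 685984; 685,984 required, 685,898 in favor — not approved.
Class II: 2/3 of 9821812 = 6547874.67, rounded up to 6547875; 6,547,875 required, 6,551,027 in favor — approved.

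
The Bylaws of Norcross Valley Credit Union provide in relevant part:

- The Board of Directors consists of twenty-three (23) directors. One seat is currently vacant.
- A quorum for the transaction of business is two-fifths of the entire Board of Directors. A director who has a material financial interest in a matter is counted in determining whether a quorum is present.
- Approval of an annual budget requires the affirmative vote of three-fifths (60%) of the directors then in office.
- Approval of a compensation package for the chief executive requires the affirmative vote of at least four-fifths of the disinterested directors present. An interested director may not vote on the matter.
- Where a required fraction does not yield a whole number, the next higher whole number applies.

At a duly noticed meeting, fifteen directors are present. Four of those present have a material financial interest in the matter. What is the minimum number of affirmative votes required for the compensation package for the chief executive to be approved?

The compensation package for the chief executive requires four-fifths of the disinterested directors present (15 − 4 = 11).
4/5 of 11 = 8.80, rounded up to 9.

9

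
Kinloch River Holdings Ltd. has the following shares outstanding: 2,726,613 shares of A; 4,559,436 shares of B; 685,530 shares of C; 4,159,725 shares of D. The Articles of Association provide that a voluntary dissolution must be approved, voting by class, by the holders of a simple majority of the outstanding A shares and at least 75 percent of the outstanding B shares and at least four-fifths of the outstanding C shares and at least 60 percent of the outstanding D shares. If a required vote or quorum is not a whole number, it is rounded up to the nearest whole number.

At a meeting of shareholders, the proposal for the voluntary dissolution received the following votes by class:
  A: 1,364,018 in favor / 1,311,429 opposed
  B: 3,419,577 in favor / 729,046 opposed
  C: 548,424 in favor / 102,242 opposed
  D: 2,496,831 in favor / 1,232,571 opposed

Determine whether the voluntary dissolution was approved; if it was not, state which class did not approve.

A: a majority of 2726613 is 1363307; 1,363,307 required, 1,364,018 in favor — approved.
B: 3/4 of 4559436 = 3419577; 3,419,577 required, 3,419,577 in favor — approved.
C: 4/5 of 685530 = 548424; 548,424 required, 548,424 in favor — approved.
D: 3/5 of 4159725 = 2495835; 2,495,835 required, 2,496,831 in favor — approved.

Approved — every class gave the required vote.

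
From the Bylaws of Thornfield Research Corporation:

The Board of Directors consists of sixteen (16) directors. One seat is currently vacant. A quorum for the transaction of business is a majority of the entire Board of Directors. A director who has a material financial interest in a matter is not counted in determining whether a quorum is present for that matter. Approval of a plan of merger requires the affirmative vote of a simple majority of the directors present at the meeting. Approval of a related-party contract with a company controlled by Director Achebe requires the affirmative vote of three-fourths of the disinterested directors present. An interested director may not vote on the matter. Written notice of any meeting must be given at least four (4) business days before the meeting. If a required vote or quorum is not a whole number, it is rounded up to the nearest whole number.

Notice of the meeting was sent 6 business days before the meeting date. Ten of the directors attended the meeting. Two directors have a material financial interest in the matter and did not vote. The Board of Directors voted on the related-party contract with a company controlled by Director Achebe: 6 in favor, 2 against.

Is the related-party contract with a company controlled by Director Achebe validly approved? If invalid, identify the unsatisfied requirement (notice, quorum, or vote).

Invalid — quorum requirement not satisfied.

Notice: 6 business days given; 4 required (6 ≥ 4). Satisfied.
Quorum: 10 present, but the 2 interested directors do not count, leaving 8. Quorum is 9. Not satisfied.
Vote: the related-party contract with a company controlled by Director Achebe requires three-fourths of the disinterested directors present (10 − 2 = 8). 3/4 of 8 = 6, so 6 affirmative votes are needed; 6 voted in favor. Satisfied. (Moot — without a quorum no business can be validly transacted.)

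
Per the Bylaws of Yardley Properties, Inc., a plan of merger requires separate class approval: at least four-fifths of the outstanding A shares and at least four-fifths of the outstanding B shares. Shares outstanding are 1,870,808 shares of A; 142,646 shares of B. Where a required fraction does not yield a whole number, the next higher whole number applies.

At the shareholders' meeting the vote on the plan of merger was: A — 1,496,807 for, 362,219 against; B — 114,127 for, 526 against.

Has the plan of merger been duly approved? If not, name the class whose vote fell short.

Approved — every class gave the required vote.

A: 4/5 of 1870808 = 1496646.40, rounded up to 1496647; 1,496,647 required, 1,496,807 in favor — approved.
B: 4/5 of 142646 = 114116.80, rounded up to 114117; 114,117 required, 114,127 in favor — approved.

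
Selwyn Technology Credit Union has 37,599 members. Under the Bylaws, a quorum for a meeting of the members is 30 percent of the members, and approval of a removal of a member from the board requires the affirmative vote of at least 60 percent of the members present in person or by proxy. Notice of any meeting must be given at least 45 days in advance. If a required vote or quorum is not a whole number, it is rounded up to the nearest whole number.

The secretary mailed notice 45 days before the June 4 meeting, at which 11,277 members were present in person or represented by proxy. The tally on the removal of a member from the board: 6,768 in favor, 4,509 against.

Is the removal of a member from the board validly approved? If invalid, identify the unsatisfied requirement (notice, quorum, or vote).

Notice: 45 days given; 45 required. Satisfied.
Quorum: 30% of 37,599 = 11,279.70, rounded up to 11,280; 11,277 present. Not satisfied.
Vote: requires three-fifths of those present (11,277); 3/5 of 11277 = 6766.20, rounded up to 6767, so 6,767 needed; 6,768 in favor. Satisfied.

Invalid — quorum requirement not satisfied.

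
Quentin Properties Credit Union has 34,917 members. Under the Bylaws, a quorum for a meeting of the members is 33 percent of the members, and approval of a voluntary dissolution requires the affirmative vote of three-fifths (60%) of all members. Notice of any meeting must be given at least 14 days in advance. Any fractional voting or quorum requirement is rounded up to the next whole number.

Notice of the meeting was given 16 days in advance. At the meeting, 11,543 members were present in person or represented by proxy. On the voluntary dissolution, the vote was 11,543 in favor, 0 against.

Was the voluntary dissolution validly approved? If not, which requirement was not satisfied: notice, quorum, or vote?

Notice: 16 days given; 14 required. Satisfied.
Quorum: 33% of 34,917 = 11,522.61, rounded up to 11,523; 11,543 present. Satisfied.
Vote: requires three-fifths of all members (34,917); 3/5 of 34917 = 20950.20, rounded up to 20951, so 20,951 needed; 11,543 in favor. Not satisfied.

Invalid — vote requirement not satisfied.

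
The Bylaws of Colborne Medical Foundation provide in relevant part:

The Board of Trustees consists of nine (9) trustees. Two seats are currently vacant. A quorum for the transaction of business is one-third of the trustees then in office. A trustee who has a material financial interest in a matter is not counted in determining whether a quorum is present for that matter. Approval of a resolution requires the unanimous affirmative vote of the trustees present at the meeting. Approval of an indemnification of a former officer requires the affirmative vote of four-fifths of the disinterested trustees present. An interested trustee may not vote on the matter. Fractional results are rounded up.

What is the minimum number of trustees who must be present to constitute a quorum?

3

1/3 of 7 = 2.33, rounded up to 3.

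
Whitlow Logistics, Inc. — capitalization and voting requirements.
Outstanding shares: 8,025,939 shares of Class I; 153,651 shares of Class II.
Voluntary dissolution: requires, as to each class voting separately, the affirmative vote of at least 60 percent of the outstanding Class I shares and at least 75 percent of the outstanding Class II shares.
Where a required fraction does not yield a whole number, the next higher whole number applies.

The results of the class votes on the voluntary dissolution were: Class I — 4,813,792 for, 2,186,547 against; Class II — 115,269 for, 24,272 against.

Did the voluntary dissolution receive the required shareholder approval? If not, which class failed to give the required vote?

Class I: 3/5 of 8025939 = 4815563.40, rounded up to 4815564; 4,815,564 required, 4,813,792 in favor — not approved.
Class II: 3/4 of 153651 = 115238.25, rounded up to 115239; 115,239 required, 115,269 in favor — approved.

Not approved — the Class I shares did not give the required vote.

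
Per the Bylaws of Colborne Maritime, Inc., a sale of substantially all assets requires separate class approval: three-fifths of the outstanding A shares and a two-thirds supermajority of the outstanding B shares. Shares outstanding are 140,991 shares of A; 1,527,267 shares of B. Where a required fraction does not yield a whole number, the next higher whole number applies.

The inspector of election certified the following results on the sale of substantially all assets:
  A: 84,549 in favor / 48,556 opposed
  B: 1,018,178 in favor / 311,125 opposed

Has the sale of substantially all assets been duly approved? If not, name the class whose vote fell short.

A: 3/5 of 140991 = 84594.60, rounded up to 84595; 84,595 required, 84,549 in favor — not approved.
B: 2/3 of 1527267 = 1018178; 1,018,178 required, 1,018,178 in favor — approved.

Not approved — the A shares did not give the required vote.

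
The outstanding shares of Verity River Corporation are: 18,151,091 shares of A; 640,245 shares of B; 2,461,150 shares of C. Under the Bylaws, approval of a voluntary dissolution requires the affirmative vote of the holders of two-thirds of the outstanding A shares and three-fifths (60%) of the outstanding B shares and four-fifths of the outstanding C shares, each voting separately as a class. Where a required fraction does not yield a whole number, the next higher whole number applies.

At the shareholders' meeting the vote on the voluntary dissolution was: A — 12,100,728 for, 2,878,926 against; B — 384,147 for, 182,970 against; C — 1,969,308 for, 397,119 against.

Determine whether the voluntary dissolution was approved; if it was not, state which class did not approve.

A: 2/3 of 18151091 = 12100727.33, rounded up to 12100728; 12,100,728 required, 12,100,728 in favor — approved.
B: 3/5 of 640245 = 384147; 384,147 required, 384,147 in favor — approved.
C: 4/5 of 2461150 = 1968920; 1,968,920 required, 1,969,308 in favor — approved.

Approved — every class gave the required vote.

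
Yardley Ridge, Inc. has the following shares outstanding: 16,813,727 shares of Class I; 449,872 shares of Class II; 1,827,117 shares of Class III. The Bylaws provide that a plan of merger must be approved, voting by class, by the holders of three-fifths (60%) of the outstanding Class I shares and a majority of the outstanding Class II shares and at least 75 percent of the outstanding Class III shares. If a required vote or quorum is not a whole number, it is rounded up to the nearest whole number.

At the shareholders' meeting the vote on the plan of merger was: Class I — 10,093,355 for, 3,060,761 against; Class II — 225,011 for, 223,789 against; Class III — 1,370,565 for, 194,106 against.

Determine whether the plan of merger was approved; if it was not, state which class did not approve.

Class I: 3/5 of 16813727 = 10088236.20, rounded up to 10088237; 10,088,237 required, 10,093,355 in favor — approved.
Class II: a majority of 449872 is 224937; 224,937 required, 225,011 in favor — approved.
Class III: 3/4 of 1827117 = 1370337.75, rounded up to 1370338; 1,370,338 required, 1,370,565 in favor — approved.

Approved — every class gave the required vote.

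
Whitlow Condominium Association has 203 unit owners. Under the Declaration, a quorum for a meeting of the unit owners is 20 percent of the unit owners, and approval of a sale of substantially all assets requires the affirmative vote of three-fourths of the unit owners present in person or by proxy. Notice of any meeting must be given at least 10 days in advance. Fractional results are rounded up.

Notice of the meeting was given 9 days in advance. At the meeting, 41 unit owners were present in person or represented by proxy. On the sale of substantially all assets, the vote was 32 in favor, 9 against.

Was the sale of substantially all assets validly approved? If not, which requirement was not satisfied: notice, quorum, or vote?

Notice: 9 days given; 10 required. Not satisfied.
Quorum: 20% of 203 = 40.60, rounded up to 41; 41 present. Satisfied.
Vote: requires three-fourths of those present (41); 3/4 of 41 = 30.75, rounded up to 31, so 31 needed; 32 in favor. Satisfied.

Invalid — notice requirement not satisfied.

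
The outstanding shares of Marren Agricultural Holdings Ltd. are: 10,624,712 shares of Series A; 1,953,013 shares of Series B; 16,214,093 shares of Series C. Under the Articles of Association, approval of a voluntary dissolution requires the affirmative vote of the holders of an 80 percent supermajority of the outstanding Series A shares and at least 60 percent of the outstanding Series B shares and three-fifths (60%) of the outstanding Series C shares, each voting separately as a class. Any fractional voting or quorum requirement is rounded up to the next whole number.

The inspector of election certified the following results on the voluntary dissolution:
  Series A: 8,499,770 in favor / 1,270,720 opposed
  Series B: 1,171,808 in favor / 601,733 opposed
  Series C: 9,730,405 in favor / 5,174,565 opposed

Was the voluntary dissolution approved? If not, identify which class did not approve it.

Series A: 4/5 of 10624712 = 8499769.60, rounded up to 8499770; 8,499,770 required, 8,499,770 in favor — approved.
Series B: 3/5 of 1953013 = 1171807.80, rounded up to 1171808; 1,171,808 required, 1,171,808 in favor — approved.
Series C: 3/5 of 16214093 = 9728455.80, rounded up to 9728456; 9,728,456 required, 9,730,405 in favor — approved.

Approved — every class gave the required vote.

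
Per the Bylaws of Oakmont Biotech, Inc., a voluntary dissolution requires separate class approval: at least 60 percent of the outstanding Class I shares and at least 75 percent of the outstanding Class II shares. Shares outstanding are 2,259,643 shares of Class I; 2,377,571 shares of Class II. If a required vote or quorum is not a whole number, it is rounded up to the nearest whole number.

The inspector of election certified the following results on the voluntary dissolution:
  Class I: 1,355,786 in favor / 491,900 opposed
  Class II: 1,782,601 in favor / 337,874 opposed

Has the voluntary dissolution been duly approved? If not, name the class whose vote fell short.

Class I: 3/5 of 2259643 = 1355785.80, rounded up to 1355786; 1,355,786 required, 1,355,786 in favor — approved.
Class II: 3/4 of 2377571 = 1783178.25, rounded up to 1783179; 1,783,179 required, 1,782,601 in favor — not approved.

Not approved — the Class II shares did not give the required vote.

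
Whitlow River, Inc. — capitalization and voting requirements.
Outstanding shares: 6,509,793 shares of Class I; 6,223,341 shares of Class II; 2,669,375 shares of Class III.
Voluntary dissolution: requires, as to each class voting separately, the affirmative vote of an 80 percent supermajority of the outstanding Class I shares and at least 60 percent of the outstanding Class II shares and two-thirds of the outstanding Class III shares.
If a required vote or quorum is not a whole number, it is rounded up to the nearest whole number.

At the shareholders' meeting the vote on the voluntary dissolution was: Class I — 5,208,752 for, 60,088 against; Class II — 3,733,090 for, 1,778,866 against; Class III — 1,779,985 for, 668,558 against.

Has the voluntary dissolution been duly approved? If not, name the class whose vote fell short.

Not approved — the Class II shares did not give the required vote.

Class I: 4/5 of 6509793 = 5207834.40, rounded up to 5207835; 5,207,835 required, 5,208,752 in favor — approved.
Class II: 3/5 of 6223341 = 3734004.60, rounded up to 3734005; 3,734,005 required, 3,733,090 in favor — not approved.
Class III: 2/3 of 2669375 = 1779583.33, rounded up to 1779584; 1,779,584 required, 1,779,985 in favor — approved.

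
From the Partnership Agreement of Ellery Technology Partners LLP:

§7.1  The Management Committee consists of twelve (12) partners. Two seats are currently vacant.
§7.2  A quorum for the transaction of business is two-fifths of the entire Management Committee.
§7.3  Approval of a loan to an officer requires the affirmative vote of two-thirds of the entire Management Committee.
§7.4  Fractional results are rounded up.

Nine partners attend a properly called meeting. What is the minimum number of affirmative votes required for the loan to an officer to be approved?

The loan to an officer requires two-thirds of the entire Management Committee (12).
2/3 of 12 = 8.

8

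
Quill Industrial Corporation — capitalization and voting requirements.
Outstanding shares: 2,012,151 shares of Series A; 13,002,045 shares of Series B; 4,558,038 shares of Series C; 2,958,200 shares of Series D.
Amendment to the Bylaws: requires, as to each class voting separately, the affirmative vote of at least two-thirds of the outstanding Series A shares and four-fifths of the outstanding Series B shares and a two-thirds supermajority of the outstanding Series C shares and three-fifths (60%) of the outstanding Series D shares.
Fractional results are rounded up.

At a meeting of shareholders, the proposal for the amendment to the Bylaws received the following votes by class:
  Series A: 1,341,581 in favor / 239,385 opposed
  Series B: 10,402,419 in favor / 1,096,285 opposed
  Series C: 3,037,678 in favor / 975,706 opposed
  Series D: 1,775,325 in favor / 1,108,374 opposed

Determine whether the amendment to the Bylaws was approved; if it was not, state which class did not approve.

Series A: 2/3 of 2012151 = 1341434; 1,341,434 required, 1,341,581 in favor — approved.
Series B: 4/5 of 13002045 = 10401636; 10,401,636 required, 10,402,419 in favor — approved.
Series C: 2/3 of 4558038 = 3038692; 3,038,692 required, 3,037,678 in favor — not approved.
Series D: 3/5 of 2958200 = 1774920; 1,774,920 required, 1,775,325 in favor — approved.

Not approved — the Series C shares did not give the required vote.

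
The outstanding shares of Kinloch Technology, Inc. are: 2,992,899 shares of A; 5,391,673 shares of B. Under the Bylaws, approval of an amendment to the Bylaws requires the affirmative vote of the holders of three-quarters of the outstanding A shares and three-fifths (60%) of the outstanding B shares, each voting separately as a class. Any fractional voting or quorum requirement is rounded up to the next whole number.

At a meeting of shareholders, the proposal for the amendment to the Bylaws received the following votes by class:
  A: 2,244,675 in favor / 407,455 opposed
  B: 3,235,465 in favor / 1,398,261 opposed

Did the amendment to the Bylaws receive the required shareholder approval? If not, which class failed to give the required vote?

Approved — every class gave the required vote.

A: 3/4 of 2992899 = 2244674.25, rounded up to 2244675; 2,244,675 required, 2,244,675 in favor — approved.
B: 3/5 of 5391673 = 3235003.80, rounded up to 3235004; 3,235,004 required, 3,235,465 in favor — approved.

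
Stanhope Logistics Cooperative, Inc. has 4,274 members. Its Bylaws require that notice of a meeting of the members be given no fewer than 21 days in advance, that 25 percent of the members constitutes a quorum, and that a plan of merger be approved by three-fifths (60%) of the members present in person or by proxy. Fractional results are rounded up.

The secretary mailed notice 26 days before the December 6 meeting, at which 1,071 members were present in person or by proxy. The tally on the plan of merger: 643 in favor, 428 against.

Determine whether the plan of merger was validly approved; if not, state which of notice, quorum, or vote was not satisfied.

Valid — all requirements satisfied.

Notice: 26 days given; 21 required. Satisfied.
Quorum: 25% of 4,274 = 1,068.50, rounded up to 1,069; 1,071 present. Satisfied.
Vote: requires three-fifths of those present (1,071); 3/5 of 1071 = 642.60, rounded up to 643, so 643 needed; 643 in favor. Satisfied.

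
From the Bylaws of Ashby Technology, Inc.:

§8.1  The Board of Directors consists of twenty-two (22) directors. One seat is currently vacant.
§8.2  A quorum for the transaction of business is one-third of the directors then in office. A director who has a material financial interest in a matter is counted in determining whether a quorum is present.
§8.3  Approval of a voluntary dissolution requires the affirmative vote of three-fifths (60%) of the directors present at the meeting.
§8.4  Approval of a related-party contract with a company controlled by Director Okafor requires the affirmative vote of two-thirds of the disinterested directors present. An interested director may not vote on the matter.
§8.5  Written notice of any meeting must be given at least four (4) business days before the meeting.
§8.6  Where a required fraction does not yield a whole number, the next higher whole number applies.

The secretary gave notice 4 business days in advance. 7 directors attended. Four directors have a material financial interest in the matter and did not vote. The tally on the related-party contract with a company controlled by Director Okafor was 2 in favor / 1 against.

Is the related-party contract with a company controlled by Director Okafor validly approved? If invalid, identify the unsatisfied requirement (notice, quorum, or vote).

Valid — all requirements satisfied.

Notice: 4 business days given; 4 required (4 ≥ 4). Satisfied.
Quorum: 7 present (interested directors count toward quorum); quorum is 7. Satisfied.
Vote: the related-party contract with a company controlled by Director Okafor requires two-thirds of the disinterested directors present (7 − 4 = 3). 2/3 of 3 = 2, so 2 affirmative votes are needed; 2 voted in favor. Satisfied.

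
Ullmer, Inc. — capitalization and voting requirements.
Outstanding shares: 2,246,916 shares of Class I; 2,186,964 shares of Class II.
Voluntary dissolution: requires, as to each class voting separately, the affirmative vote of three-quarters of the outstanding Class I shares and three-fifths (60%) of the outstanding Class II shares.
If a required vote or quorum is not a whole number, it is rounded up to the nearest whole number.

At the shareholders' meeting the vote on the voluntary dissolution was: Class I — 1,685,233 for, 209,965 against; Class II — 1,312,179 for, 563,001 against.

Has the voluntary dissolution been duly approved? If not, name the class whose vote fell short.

Class I: 3/4 of 2246916 = 1685187; 1,685,187 required, 1,685,233 in favor — approved.
Class II: 3/5 of 2186964 = 1312178.40, rounded up to 1312179; 1,312,179 required, 1,312,179 in favor — approved.

Approved — every class gave the required vote.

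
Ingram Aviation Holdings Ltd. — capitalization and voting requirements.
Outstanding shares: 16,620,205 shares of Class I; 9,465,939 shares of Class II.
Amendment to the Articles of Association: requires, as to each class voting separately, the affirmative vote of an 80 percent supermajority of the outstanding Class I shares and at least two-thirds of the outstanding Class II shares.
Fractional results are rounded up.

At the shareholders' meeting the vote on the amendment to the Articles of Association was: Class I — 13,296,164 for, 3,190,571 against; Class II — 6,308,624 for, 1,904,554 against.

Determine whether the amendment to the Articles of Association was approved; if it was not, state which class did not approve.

Class I: 4/5 of 16620205 = 13296164; 13,296,164 required, 13,296,164 in favor — approved.
Class II: 2/3 of 9465939 = 6310626; 6,310,626 required, 6,308,624 in favor — not approved.

Not approved — the Class II shares did not give the required vote.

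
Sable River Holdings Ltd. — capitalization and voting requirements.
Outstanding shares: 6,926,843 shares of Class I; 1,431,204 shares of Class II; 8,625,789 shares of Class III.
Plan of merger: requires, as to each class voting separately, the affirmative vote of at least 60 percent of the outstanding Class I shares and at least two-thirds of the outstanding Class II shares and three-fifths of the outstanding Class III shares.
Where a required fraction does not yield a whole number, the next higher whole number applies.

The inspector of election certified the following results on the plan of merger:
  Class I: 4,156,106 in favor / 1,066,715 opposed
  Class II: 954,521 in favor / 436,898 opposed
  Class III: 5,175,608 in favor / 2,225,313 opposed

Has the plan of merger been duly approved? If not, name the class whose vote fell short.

Approved — every class gave the required vote.

Class I: 3/5 of 6926843 = 4156105.80, rounded up to 4156106; 4,156,106 required, 4,156,106 in favor — approved.
Class II: 2/3 of 1431204 = 954136; 954,136 required, 954,521 in favor — approved.
Class III: 3/5 of 8625789 = 5175473.40, rounded up to 5175474; 5,175,474 required, 5,175,608 in favor — approved.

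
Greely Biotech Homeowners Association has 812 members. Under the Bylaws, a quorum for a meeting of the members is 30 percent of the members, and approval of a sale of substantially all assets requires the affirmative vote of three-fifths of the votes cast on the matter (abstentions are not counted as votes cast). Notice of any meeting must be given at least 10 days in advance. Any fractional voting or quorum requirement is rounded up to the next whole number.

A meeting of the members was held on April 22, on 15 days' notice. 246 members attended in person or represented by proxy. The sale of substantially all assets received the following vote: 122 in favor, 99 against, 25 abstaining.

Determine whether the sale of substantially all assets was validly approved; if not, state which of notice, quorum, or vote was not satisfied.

Notice: 15 days given; 10 required. Satisfied.
Quorum: 30% of 812 = 243.60, rounded up to 244; 246 present. Satisfied.
Vote: requires three-fifths of the votes cast (246 − 25 abstaining = 221); 3/5 of 221 = 132.60, rounded up to 133, so 133 needed; 122 in favor. Not satisfied.

Invalid — vote requirement not satisfied.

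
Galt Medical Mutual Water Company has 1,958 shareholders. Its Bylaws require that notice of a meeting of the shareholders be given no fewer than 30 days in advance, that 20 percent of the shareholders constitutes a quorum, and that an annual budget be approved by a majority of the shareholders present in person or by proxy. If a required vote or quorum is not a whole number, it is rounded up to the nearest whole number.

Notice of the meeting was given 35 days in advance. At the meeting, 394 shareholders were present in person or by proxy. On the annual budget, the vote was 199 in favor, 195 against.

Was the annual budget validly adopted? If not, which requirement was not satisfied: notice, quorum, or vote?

Notice: 35 days given; 30 required. Satisfied.
Quorum: 20% of 1,958 = 391.60, rounded up to 392; 394 present. Satisfied.
Vote: requires a majority of those present (394); a majority of 394 is 198, so 198 needed; 199 in favor. Satisfied.

Valid — all requirements satisfied.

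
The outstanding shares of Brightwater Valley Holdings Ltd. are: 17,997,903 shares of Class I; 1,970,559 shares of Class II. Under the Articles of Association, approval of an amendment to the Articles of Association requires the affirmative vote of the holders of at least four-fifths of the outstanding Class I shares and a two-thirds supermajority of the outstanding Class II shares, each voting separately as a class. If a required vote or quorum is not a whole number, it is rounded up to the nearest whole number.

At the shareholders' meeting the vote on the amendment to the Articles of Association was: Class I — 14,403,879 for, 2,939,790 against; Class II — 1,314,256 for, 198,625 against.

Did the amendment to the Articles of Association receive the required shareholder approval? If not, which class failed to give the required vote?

Approved — every class gave the required vote.

Class I: 4/5 of 17997903 = 14398322.40, rounded up to 14398323; 14,398,323 required, 14,403,879 in favor — approved.
Class II: 2/3 of 1970559 = 1313706; 1,313,706 required, 1,314,256 in favor — approved.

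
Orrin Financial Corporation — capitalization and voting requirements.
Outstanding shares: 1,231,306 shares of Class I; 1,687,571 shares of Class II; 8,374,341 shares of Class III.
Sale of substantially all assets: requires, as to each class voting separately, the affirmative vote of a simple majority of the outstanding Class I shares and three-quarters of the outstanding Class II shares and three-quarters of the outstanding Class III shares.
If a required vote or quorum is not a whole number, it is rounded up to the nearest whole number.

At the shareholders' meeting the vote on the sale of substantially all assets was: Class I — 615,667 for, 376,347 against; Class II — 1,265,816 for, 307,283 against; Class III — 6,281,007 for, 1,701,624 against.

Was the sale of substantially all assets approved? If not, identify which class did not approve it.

Approved — every class gave the required vote.

Class I: a majority of 1231306 is 615654; 615,654 required, 615,667 in favor — approved.
Class II: 3/4 of 1687571 = 1265678.25, rounded up to 1265679; 1,265,679 required, 1,265,816 in favor — approved.
Class III: 3/4 of 8374341 = 6280755.75, rounded up to 6280756; 6,280,756 required, 6,281,007 in favor — approved.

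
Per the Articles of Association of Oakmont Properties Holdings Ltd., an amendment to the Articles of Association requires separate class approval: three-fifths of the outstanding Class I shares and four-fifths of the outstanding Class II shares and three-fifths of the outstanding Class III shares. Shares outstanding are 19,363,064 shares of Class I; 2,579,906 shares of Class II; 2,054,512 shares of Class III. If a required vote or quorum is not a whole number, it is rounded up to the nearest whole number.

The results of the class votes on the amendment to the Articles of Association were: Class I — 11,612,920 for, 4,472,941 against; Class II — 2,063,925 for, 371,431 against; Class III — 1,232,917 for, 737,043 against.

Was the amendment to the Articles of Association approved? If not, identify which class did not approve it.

Class I: 3/5 of 19363064 = 11617838.40, rounded up to 11617839; 11,617,839 required, 11,612,920 in favor — not approved.
Class II: 4/5 of 2579906 = 2063924.80, rounded up to 2063925; 2,063,925 required, 2,063,925 in favor — approved.
Class III: 3/5 of 2054512 = 1232707.20, rounded up to 1232708; 1,232,708 required, 1,232,917 in favor — approved.

Not approved — the Class I shares did not give the required vote.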